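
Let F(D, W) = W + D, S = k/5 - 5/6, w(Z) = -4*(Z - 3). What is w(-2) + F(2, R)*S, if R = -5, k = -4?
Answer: 249/10 ≈ 24.900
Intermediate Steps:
w(Z) = 12 - 4*Z (w(Z) = -4*(-3 + Z) = 12 - 4*Z)
S = -49/30 (S = -4/5 - 5/6 = -49/30 ≈ -1.6333)
F(D, W) = D + W
w(-2) + F(2, R)*S = (12 - 4*(-2)) + (2 - 5)*(-49/30) = (12 + 8) - 3*(-49/30) = 20 + 49/10 = 249/10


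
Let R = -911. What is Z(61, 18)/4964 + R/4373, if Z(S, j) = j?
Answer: -2221745/10853786 ≈ -0.20470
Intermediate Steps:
Z(61, 18)/4964 + R/4373 = 18/4964 - 911/4373 = 18*(1/4964) - 911*1/4373 = 9/2482 - 911/4373 = -2221745/10853786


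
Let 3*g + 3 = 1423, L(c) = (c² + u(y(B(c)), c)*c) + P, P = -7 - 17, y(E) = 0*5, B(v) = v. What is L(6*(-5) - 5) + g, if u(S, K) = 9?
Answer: 4078/3 ≈ 1359.3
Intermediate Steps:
y(E) = 0
P = -24
L(c) = -24 + c² + 9*c (L(c) = (c² + 9*c) - 24 = -24 + c² + 9*c)
g = 1420/3 (g = -1 + (⅓)*1423 = -1 + 1423/3 = 1420/3 ≈ 473.33)
L(6*(-5) - 5) + g = (-24 + (6*(-5) - 5)² + 9*(6*(-5) - 5)) + 1420/3 = (-24 + (-30 - 5)² + 9*(-30 - 5)) + 1420/3 = (-24 + (-35)² + 9*(-35)) + 1420/3 = (-24 + 1225 - 315) + 1420/3 = 886 + 1420/3 = 4078/3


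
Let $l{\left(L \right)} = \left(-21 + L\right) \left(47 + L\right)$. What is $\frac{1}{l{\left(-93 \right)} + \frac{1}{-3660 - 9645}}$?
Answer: $\frac{13305}{69771419} \approx 0.00019069$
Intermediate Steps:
$\frac{1}{l{\left(-93 \right)} + \frac{1}{-3660 - 9645}} = \frac{1}{\left(-987 + \left(-93\right)^{2} + 26 \left(-93\right)\right) + \frac{1}{-3660 - 9645}} = \frac{1}{\left(-987 + 8649 - 2418\right) + \frac{1}{-13305}} = \frac{1}{5244 - \frac{1}{13305}} = \frac{1}{\frac{69771419}{13305}} = \frac{13305}{69771419}$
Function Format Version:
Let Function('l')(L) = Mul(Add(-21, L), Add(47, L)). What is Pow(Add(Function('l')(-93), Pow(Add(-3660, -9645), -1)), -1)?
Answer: Rational(13305, 69771419) ≈ 0.00019069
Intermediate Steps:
Pow(Add(Function('l')(-93), Pow(Add(-3660, -9645), -1)), -1) = Pow(Add(Add(-987, Pow(-93, 2), Mul(26, -93)), Pow(Add(-3660, -9645), -1)), -1) = Pow(Add(Add(-987, 8649, -2418), Pow(-13305, -1)), -1) = Pow(Add(5244, Rational(-1, 13305)), -1) = Pow(Rational(69771419, 13305), -1) = Rational(13305, 69771419)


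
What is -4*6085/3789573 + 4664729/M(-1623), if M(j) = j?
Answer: -5892456858179/2050158993 ≈ -2874.1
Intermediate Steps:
-4*6085/3789573 + 4664729/M(-1623) = -4*6085/3789573 + 4664729/(-1623) = -24340*1/3789573 + 4664729*(-1/1623) = -24340/3789573 - 4664729/1623 = -5892456858179/2050158993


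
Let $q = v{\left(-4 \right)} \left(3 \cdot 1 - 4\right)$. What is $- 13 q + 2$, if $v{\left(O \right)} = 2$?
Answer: $28$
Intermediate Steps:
$q = -2$ ($q = 2 \left(3 \cdot 1 - 4\right) = 2 \left(3 - 4\right) = 2 \left(-1\right) = -2$)
$- 13 q + 2 = \left(-13\right) \left(-2\right) + 2 = 26 + 2 = 28$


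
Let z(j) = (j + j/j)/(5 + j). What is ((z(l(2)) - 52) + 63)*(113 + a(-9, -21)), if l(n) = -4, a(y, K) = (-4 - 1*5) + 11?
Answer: 920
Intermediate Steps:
a(y, K) = 2 (a(y, K) = (-4 - 5) + 11 = -9 + 11 = 2)
z(j) = (1 + j)/(5 + j) (z(j) = (j + 1)/(5 + j) = (1 + j)/(5 + j))
((z(l(2)) - 52) + 63)*(113 + a(-9, -21)) = (((1 - 4)/(5 - 4) - 52) + 63)*(113 + 2) = ((-3/1 - 52) + 63)*115 = ((1*(-3) - 52) + 63)*115 = ((-3 - 52) + 63)*115 = (-55 + 63)*115 = 8*115 = 920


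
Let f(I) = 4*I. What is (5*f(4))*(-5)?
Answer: -400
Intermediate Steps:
(5*f(4))*(-5) = (5*(4*4))*(-5) = (5*16)*(-5) = 80*(-5) = -400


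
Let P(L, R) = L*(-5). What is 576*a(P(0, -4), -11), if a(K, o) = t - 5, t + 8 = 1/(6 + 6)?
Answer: -7440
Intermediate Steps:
t = -95/12 (t = -8 + 1/(6 + 6) = -8 + 1/12 = -95/12 ≈ -7.9167)
P(L, R) = -5*L
a(K, o) = -155/12 (a(K, o) = -95/12 - 5 = -155/12)
576*a(P(0, -4), -11) = 576*(-155/12) = -7440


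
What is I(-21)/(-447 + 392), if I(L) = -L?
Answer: -21/55 ≈ -0.38182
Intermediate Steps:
I(-21)/(-447 + 392) = (-1*(-21))/(-447 + 392) = 21/(-55) = 21*(-1/55) = -21/55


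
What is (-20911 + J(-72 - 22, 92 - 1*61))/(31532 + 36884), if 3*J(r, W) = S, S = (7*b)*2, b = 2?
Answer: -62705/205248 ≈ -0.30551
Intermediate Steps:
S = 28 (S = (7*2)*2 = 14*2 = 28)
J(r, W) = 28/3 (J(r, W) = (⅓)*28 = 28/3)
(-20911 + J(-72 - 22, 92 - 1*61))/(31532 + 36884) = (-20911 + 28/3)/(31532 + 36884) = -62705/3/68416 = -62705/3*1/68416 = -62705/205248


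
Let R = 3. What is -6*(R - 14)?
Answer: 66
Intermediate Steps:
-6*(R - 14) = -6*(3 - 14) = -6*(-11) = 66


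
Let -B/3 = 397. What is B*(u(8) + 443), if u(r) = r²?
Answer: -603837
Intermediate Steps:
B = -1191 (B = -3*397 = -1191)
B*(u(8) + 443) = -1191*(8² + 443) = -1191*(64 + 443) = -1191*507 = -603837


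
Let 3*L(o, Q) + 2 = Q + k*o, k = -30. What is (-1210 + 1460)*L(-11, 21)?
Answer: 87250/3 ≈ 29083.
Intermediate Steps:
L(o, Q) = -⅔ - 10*o + Q/3 (L(o, Q) = -⅔ + (Q - 30*o)/3 = -⅔ + (-10*o + Q/3) = -⅔ - 10*o + Q/3)
(-1210 + 1460)*L(-11, 21) = (-1210 + 1460)*(-⅔ - 10*(-11) + (⅓)*21) = 250*(-⅔ + 110 + 7) = 250*(349/3) = 87250/3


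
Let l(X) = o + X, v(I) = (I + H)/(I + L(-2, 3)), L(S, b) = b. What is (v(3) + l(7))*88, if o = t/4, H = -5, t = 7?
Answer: 2222/3 ≈ 740.67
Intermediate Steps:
v(I) = (-5 + I)/(3 + I) (v(I) = (I - 5)/(I + 3) = (-5 + I)/(3 + I))
o = 7/4 ≈ 1.7500
l(X) = 7/4 + X
(v(3) + l(7))*88 = ((-5 + 3)/(3 + 3) + (7/4 + 7))*88 = (-2/6 + 35/4)*88 = ((⅙)*(-2) + 35/4)*88 = (-⅓ + 35/4)*88 = (101/12)*88 = 2222/3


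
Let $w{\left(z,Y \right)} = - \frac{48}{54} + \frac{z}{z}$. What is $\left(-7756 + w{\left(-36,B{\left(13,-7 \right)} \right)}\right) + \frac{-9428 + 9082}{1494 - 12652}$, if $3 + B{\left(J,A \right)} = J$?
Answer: $- \frac{389429380}{50211} \approx -7755.9$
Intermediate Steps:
$B{\left(J,A \right)} = -3 + J$
$w{\left(z,Y \right)} = \frac{1}{9}$ ($w{\left(z,Y \right)} = \left(-48\right) \frac{1}{54} + 1 = - \frac{8}{9} + 1 = \frac{1}{9}$)
$\left(-7756 + w{\left(-36,B{\left(13,-7 \right)} \right)}\right) + \frac{-9428 + 9082}{1494 - 12652} = \left(-7756 + \frac{1}{9}\right) + \frac{-9428 + 9082}{1494 - 12652} = - \frac{69803}{9} - \frac{346}{-11158} = - \frac{69803}{9} - - \frac{173}{5579} = - \frac{69803}{9} + \frac{173}{5579} = - \frac{389429380}{50211}$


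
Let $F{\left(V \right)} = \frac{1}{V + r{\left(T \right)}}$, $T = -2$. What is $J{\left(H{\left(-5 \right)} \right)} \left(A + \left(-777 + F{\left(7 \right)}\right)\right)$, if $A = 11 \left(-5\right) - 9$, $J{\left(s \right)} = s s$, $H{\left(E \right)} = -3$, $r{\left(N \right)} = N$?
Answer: $- \frac{37836}{5} \approx -7567.2$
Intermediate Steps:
$F{\left(V \right)} = \frac{1}{-2 + V}$ ($F{\left(V \right)} = \frac{1}{V - 2} = \frac{1}{-2 + V}$)
$J{\left(s \right)} = s^{2}$
$A = -64$ ($A = -55 - 9 = -64$)
$J{\left(H{\left(-5 \right)} \right)} \left(A + \left(-777 + F{\left(7 \right)}\right)\right) = \left(-3\right)^{2} \left(-64 - \left(777 - \frac{1}{-2 + 7}\right)\right) = 9 \left(-64 - \left(777 - \frac{1}{5}\right)\right) = 9 \left(-64 + \left(-777 + \frac{1}{5}\right)\right) = 9 \left(-64 - \frac{3884}{5}\right) = 9 \left(- \frac{4204}{5}\right) = - \frac{37836}{5}$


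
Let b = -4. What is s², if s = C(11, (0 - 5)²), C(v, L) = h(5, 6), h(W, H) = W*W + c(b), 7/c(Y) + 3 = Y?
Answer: 576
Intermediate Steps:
c(Y) = 7/(-3 + Y)
h(W, H) = -1 + W² (h(W, H) = W*W + 7/(-3 - 4) = W² + 7/(-7) = W² + 7*(-⅐) = W² - 1 = -1 + W²)
C(v, L) = 24 (C(v, L) = -1 + 5² = -1 + 25 = 24)
s = 24
s² = 24² = 576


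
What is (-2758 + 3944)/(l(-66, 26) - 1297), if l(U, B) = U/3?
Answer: -1186/1319 ≈ -0.89917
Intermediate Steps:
l(U, B) = U/3 (l(U, B) = U*(⅓) = U/3)
(-2758 + 3944)/(l(-66, 26) - 1297) = (-2758 + 3944)/((⅓)*(-66) - 1297) = 1186/(-22 - 1297) = 1186/(-1319) = 1186*(-1/1319) = -1186/1319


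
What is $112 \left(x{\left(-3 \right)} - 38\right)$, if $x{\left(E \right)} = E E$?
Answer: $-3248$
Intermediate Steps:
$x{\left(E \right)} = E^{2}$
$112 \left(x{\left(-3 \right)} - 38\right) = 112 \left(\left(-3\right)^{2} - 38\right) = 112 \left(9 - 38\right) = 112 \left(-29\right) = -3248$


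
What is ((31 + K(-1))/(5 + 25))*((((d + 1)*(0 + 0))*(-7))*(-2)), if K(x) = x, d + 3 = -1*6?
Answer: 0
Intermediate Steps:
d = -9 (d = -3 - 1*6 = -3 - 6 = -9)
((31 + K(-1))/(5 + 25))*((((d + 1)*(0 + 0))*(-7))*(-2)) = ((31 - 1)/(5 + 25))*((((-9 + 1)*(0 + 0))*(-7))*(-2)) = (30/30)*((-8*0*(-7))*(-2)) = (30*(1/30))*((0*(-7))*(-2)) = 1*(0*(-2)) = 1*0 = 0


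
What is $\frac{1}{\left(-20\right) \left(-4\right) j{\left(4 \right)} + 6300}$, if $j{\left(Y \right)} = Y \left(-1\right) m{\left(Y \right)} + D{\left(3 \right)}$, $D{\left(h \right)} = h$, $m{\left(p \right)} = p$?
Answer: $\frac{1}{5260} \approx 0.00019011$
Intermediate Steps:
$j{\left(Y \right)} = 3 - Y^{2}$ ($j{\left(Y \right)} = Y \left(-1\right) Y + 3 = - Y Y + 3 = - Y^{2} + 3 = 3 - Y^{2}$)
$\frac{1}{\left(-20\right) \left(-4\right) j{\left(4 \right)} + 6300} = \frac{1}{\left(-20\right) \left(-4\right) \left(3 - 4^{2}\right) + 6300} = \frac{1}{80 \left(3 - 16\right) + 6300} = \frac{1}{80 \left(-13\right) + 6300} = \frac{1}{-1040 + 6300} = \frac{1}{5260}$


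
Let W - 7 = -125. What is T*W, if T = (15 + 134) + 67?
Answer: -25488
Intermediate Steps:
W = -118 (W = 7 - 125 = -118)
T = 216 (T = 149 + 67 = 216)
T*W = 216*(-118) = -25488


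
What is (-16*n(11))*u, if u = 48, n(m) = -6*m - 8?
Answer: 56832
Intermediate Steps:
n(m) = -8 - 6*m
(-16*n(11))*u = -16*(-8 - 6*11)*48 = -16*(-8 - 66)*48 = -16*(-74)*48 = 1184*48 = 56832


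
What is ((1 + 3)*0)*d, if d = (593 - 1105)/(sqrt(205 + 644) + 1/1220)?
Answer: 0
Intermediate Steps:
d = -512/(1/1220 + sqrt(849)) (d = -512/(sqrt(849) + 1/1220) = -512/(1/1220 + sqrt(849)) ≈ -17.571)
((1 + 3)*0)*d = ((1 + 3)*0)*(624640/1263651599 - 762060800*sqrt(849)/1263651599) = (4*0)*(624640/1263651599 - 762060800*sqrt(849)/1263651599) = 0*(624640/1263651599 - 762060800*sqrt(849)/1263651599) = 0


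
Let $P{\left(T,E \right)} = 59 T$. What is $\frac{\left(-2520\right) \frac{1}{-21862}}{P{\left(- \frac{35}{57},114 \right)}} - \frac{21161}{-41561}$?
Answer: $\frac{13562059397}{26803894169} \approx 0.50597$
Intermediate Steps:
$\frac{\left(-2520\right) \frac{1}{-21862}}{P{\left(- \frac{35}{57},114 \right)}} - \frac{21161}{-41561} = \frac{\left(-2520\right) \frac{1}{-21862}}{59 \left(- \frac{35}{57}\right)} - \frac{21161}{-41561} = \frac{\left(-2520\right) \left(- \frac{1}{21862}\right)}{59 \left(\left(-35\right) \frac{1}{57}\right)} - - \frac{21161}{41561} = \frac{1260}{10931 \cdot 59 \left(- \frac{35}{57}\right)} + \frac{21161}{41561} = \frac{1260}{10931 \left(- \frac{2065}{57}\right)} + \frac{21161}{41561} = \frac{1260}{10931} \left(- \frac{57}{2065}\right) + \frac{21161}{41561} = - \frac{2052}{644929} + \frac{21161}{41561} = \frac{13562059397}{26803894169}$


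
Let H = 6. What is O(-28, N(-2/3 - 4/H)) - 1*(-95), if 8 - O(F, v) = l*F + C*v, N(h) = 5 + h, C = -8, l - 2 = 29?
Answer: 3001/3 ≈ 1000.3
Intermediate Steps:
l = 31 (l = 2 + 29 = 31)
O(F, v) = 8 - 31*F + 8*v (O(F, v) = 8 - (31*F - 8*v) = 8 - (-8*v + 31*F) = 8 + (-31*F + 8*v) = 8 - 31*F + 8*v)
O(-28, N(-2/3 - 4/H)) - 1*(-95) = (8 - 31*(-28) + 8*(5 + (-2/3 - 4/6))) - 1*(-95) = (8 + 868 + 8*(5 + (-2*1/3 - 4*1/6))) + 95 = (8 + 868 + 8*(5 + (-2/3 - 2/3))) + 95 = (8 + 868 + 8*(5 - 4/3)) + 95 = (8 + 868 + 8*(11/3)) + 95 = (8 + 868 + 88/3) + 95 = 2716/3 + 95 = 3001/3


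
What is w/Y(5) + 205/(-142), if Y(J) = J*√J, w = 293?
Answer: -205/142 + 293*√5/25 ≈ 24.763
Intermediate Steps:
Y(J) = J^(3/2)
w/Y(5) + 205/(-142) = 293/(5^(3/2)) + 205/(-142) = 293/((5*√5)) + 205*(-1/142) = 293*(√5/25) - 205/142 = 293*√5/25 - 205/142 = -205/142 + 293*√5/25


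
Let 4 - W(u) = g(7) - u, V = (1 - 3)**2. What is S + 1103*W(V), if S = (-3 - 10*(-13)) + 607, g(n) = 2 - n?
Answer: 15073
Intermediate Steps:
S = 734 (S = (-3 + 130) + 607 = 127 + 607 = 734)
V = 4 (V = (-2)**2 = 4)
W(u) = 9 + u (W(u) = 4 - ((2 - 1*7) - u) = 4 - ((2 - 7) - u) = 4 - (-5 - u) = 4 + (5 + u) = 9 + u)
S + 1103*W(V) = 734 + 1103*(9 + 4) = 734 + 1103*13 = 734 + 14339 = 15073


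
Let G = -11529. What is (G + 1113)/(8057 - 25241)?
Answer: 217/358 ≈ 0.60614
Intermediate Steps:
(G + 1113)/(8057 - 25241) = (-11529 + 1113)/(8057 - 25241) = -10416/(-17184) = -10416*(-1/17184) = 217/358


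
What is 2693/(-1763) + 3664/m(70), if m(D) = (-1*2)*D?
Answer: -1709163/61705 ≈ -27.699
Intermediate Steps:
m(D) = -2*D
2693/(-1763) + 3664/m(70) = 2693/(-1763) + 3664/((-2*70)) = 2693*(-1/1763) + 3664/(-140) = -2693/1763 + 3664*(-1/140) = -2693/1763 - 916/35 = -1709163/61705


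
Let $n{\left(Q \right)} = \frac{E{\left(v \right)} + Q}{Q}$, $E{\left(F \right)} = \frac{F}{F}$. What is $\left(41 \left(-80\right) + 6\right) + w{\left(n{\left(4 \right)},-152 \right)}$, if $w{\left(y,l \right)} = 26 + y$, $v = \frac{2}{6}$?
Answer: $- \frac{12987}{4} \approx -3246.8$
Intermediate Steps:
$v = \frac{1}{3}$ ($v = 2 \cdot \frac{1}{6} = \frac{1}{3} \approx 0.33333$)
$E{\left(F \right)} = 1$
$n{\left(Q \right)} = \frac{1 + Q}{Q}$
$\left(41 \left(-80\right) + 6\right) + w{\left(n{\left(4 \right)},-152 \right)} = \left(41 \left(-80\right) + 6\right) + \left(26 + \frac{1 + 4}{4}\right) = \left(-3280 + 6\right) + \left(26 + \frac{1}{4} \cdot 5\right) = -3274 + \left(26 + \frac{5}{4}\right) = -3274 + \frac{109}{4} = - \frac{12987}{4}$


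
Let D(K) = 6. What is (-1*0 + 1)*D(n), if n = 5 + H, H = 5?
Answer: 6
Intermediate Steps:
n = 10 (n = 5 + 5 = 10)
(-1*0 + 1)*D(n) = (-1*0 + 1)*6 = (0 + 1)*6 = 1*6 = 6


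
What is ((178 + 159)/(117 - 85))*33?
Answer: 11121/32 ≈ 347.53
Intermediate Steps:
((178 + 159)/(117 - 85))*33 = (337/32)*33 = 11121/32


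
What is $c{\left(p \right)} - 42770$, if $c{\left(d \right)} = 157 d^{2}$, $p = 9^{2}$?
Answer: $987307$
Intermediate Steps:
$p = 81$
$c{\left(p \right)} - 42770 = 157 \cdot 81^{2} - 42770 = 157 \cdot 6561 - 42770 = 1030077 - 42770 = 987307$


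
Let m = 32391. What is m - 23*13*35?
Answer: 21926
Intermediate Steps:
m - 23*13*35 = 32391 - 23*13*35 = 32391 - 299*35 = 32391 - 1*10465 = 32391 - 10465 = 21926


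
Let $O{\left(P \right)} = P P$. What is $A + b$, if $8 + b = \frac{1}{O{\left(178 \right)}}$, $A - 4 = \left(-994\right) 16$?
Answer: $- \frac{504029071}{31684} \approx -15908.0$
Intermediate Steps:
$A = -15900$ ($A = 4 - 15904 = -15900$)
$O{\left(P \right)} = P^{2}$
$b = - \frac{253471}{31684}$ ($b = -8 + \frac{1}{178^{2}} = -8 + \frac{1}{31684} = - \frac{253471}{31684} \approx -8.0$)
$A + b = -15900 - \frac{253471}{31684} = - \frac{504029071}{31684}$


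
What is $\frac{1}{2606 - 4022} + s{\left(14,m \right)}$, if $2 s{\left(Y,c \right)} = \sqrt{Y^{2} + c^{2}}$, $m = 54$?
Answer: $- \frac{1}{1416} + \sqrt{778} \approx 27.892$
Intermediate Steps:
$s{\left(Y,c \right)} = \frac{\sqrt{Y^{2} + c^{2}}}{2}$
$\frac{1}{2606 - 4022} + s{\left(14,m \right)} = \frac{1}{2606 - 4022} + \frac{\sqrt{14^{2} + 54^{2}}}{2} = \frac{1}{-1416} + \frac{\sqrt{196 + 2916}}{2} = - \frac{1}{1416} + \frac{\sqrt{3112}}{2} = - \frac{1}{1416} + \frac{2 \sqrt{778}}{2} = - \frac{1}{1416} + \sqrt{778}$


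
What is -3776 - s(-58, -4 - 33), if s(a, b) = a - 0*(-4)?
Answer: -3718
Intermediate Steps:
s(a, b) = a (s(a, b) = a - 1*0 = a + 0 = a)
-3776 - s(-58, -4 - 33) = -3776 - 1*(-58) = -3776 + 58 = -3718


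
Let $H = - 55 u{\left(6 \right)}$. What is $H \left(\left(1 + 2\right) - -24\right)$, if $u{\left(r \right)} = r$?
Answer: $-8910$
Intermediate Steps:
$H = -330$ ($H = \left(-55\right) 6 = -330$)
$H \left(\left(1 + 2\right) - -24\right) = - 330 \left(\left(1 + 2\right) - -24\right) = - 330 \left(3 + 24\right) = \left(-330\right) 27 = -8910$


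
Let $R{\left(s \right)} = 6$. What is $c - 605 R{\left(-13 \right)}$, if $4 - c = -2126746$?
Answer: $2123120$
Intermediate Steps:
$c = 2126750$ ($c = 4 - -2126746 = 4 + 2126746 = 2126750$)
$c - 605 R{\left(-13 \right)} = 2126750 - 605 \cdot 6 = 2126750 - 3630 = 2123120$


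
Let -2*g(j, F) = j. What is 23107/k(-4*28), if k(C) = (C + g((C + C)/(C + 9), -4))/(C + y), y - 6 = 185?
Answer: -26860237/1664 ≈ -16142.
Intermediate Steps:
g(j, F) = -j/2
y = 191 (y = 6 + 185 = 191)
k(C) = (C - C/(9 + C))/(191 + C) (k(C) = (C - (C + C)/(2*(C + 9)))/(C + 191) = (C - 2*C/(2*(9 + C)))/(191 + C) = (C - C/(9 + C))/(191 + C))
23107/k(-4*28) = 23107/(((-4*28)*(8 - 4*28)/((9 - 4*28)*(191 - 4*28)))) = 23107/((-112*(8 - 112)/((9 - 112)*(191 - 112)))) = 23107/((-112*(-104)/(-103*79))) = 23107/((-112*(-1/103)*1/79*(-104))) = 23107/(-11648/8137) = 23107*(-8137/11648) = -26860237/1664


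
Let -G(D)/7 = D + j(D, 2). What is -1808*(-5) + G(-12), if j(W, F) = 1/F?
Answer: 18241/2 ≈ 9120.5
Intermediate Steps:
G(D) = -7/2 - 7*D (G(D) = -7*(D + 1/2) = -7*(1/2 + D) = -7/2 - 7*D)
-1808*(-5) + G(-12) = -1808*(-5) + (-7/2 - 7*(-12)) = -113*(-80) + (-7/2 + 84) = 9040 + 161/2 = 18241/2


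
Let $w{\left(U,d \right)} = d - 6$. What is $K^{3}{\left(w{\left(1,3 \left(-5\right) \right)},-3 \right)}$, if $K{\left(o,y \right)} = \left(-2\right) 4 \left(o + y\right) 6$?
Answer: $1528823808$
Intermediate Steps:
$w{\left(U,d \right)} = -6 + d$ ($w{\left(U,d \right)} = d - 6 = -6 + d$)
$K{\left(o,y \right)} = - 48 o - 48 y$ ($K{\left(o,y \right)} = - 8 \left(6 o + 6 y\right) = - 48 o - 48 y$)
$K^{3}{\left(w{\left(1,3 \left(-5\right) \right)},-3 \right)} = \left(- 48 \left(-6 + 3 \left(-5\right)\right) - -144\right)^{3} = \left(- 48 \left(-6 - 15\right) + 144\right)^{3} = \left(\left(-48\right) \left(-21\right) + 144\right)^{3} = \left(1008 + 144\right)^{3} = 1152^{3} = 1528823808$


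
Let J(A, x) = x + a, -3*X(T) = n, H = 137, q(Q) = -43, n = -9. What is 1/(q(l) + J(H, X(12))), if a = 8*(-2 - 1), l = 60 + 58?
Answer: -1/64 ≈ -0.015625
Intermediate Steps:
l = 118
a = -24 (a = 8*(-3) = -24)
X(T) = 3 (X(T) = -⅓*(-9) = 3)
J(A, x) = -24 + x (J(A, x) = x - 24 = -24 + x)
1/(q(l) + J(H, X(12))) = 1/(-43 + (-24 + 3)) = 1/(-43 - 21) = 1/(-64) = -1/64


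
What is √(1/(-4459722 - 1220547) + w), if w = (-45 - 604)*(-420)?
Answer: √977213108065075679/1893423 ≈ 522.09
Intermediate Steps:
w = 272580 (w = -649*(-420) = 272580)
√(1/(-4459722 - 1220547) + w) = √(1/(-4459722 - 1220547) + 272580) = √(1/(-5680269) + 272580) = √(-1/5680269 + 272580) = √(1548327724019/5680269) = √977213108065075679/1893423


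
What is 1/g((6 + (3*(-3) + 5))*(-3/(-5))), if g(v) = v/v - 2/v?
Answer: -3/2 ≈ -1.5000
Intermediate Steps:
g(v) = 1 - 2/v
1/g((6 + (3*(-3) + 5))*(-3/(-5))) = 1/((-2 + (6 + (3*(-3) + 5))*(-3/(-5)))/(((6 + (3*(-3) + 5))*(-3/(-5))))) = 1/((-2 + (6 + (-9 + 5))*(-3*(-⅕)))/(((6 + (-9 + 5))*(-3*(-⅕))))) = 1/((-2 + (6 - 4)*(⅗))/(((6 - 4)*(⅗)))) = 1/((-2 + 2*(⅗))/((2*(⅗)))) = 1/((-2 + 6/5)/(6/5)) = 1/((⅚)*(-⅘)) = 1/(-⅔) = -3/2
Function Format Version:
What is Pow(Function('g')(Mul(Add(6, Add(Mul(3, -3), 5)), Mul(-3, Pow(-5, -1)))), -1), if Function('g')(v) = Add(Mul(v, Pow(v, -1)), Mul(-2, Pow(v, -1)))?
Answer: Rational(-3, 2) ≈ -1.5000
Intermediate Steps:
Function('g')(v) = Add(1, Mul(-2, Pow(v, -1)))
Pow(Function('g')(Mul(Add(6, Add(Mul(3, -3), 5)), Mul(-3, Pow(-5, -1)))), -1) = Pow(Mul(Pow(Mul(Add(6, Add(Mul(3, -3), 5)), Mul(-3, Pow(-5, -1))), -1), Add(-2, Mul(Add(6, Add(Mul(3, -3), 5)), Mul(-3, Pow(-5, -1))))), -1) = Pow(Mul(Pow(Mul(Add(6, Add(-9, 5)), Mul(-3, Rational(-1, 5))), -1), Add(-2, Mul(Add(6, Add(-9, 5)), Mul(-3, Rational(-1, 5))))), -1) = Pow(Mul(Pow(Mul(Add(6, -4), Rational(3, 5)), -1), Add(-2, Mul(Add(6, -4), Rational(3, 5)))), -1) = Pow(Mul(Pow(Mul(2, Rational(3, 5)), -1), Add(-2, Mul(2, Rational(3, 5)))), -1) = Pow(Mul(Pow(Rational(6, 5), -1), Add(-2, Rational(6, 5))), -1) = Pow(Mul(Rational(5, 6), Rational(-4, 5)), -1) = Pow(Rational(-2, 3), -1) = Rational(-3, 2)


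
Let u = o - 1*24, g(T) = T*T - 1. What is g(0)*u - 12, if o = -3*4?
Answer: 24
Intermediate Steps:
o = -12
g(T) = -1 + T² (g(T) = T² - 1 = -1 + T²)
u = -36 (u = -12 - 1*24 = -12 - 24 = -36)
g(0)*u - 12 = (-1 + 0²)*(-36) - 12 = (-1 + 0)*(-36) - 12 = -1*(-36) - 12 = 36 - 12 = 24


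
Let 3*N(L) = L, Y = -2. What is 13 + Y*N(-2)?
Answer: 43/3 ≈ 14.333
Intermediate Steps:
N(L) = L/3
13 + Y*N(-2) = 13 - 2*(-2)/3 = 13 - 2*(-2/3) = 13 + 4/3 = 43/3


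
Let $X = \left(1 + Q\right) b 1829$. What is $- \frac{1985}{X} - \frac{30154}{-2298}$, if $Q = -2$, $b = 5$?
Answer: $\frac{28031986}{2101521} \approx 13.339$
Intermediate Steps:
$X = -9145$ ($X = \left(1 - 2\right) 5 \cdot 1829 = \left(-1\right) 5 \cdot 1829 = \left(-5\right) 1829 = -9145$)
$- \frac{1985}{X} - \frac{30154}{-2298} = - \frac{1985}{-9145} - \frac{30154}{-2298} = \left(-1985\right) \left(- \frac{1}{9145}\right) - - \frac{15077}{1149} = \frac{397}{1829} + \frac{15077}{1149} = \frac{28031986}{2101521}$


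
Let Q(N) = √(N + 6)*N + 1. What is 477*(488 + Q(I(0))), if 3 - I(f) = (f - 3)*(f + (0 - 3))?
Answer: 233253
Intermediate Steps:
I(f) = 3 - (-3 + f)² (I(f) = 3 - (f - 3)*(f + (0 - 3)) = 3 - (-3 + f)*(f - 3) = 3 - (-3 + f)*(-3 + f) = 3 - (-3 + f)²)
Q(N) = 1 + N*√(6 + N) (Q(N) = √(6 + N)*N + 1 = N*√(6 + N) + 1 = 1 + N*√(6 + N))
477*(488 + Q(I(0))) = 477*(488 + (1 + (3 - (-3 + 0)²)*√(6 + (3 - (-3 + 0)²)))) = 477*(488 + (1 + (3 - 1*(-3)²)*√(6 + (3 - 1*(-3)²)))) = 477*(488 + (1 + (3 - 1*9)*√(6 + (3 - 1*9)))) = 477*(488 + (1 + (3 - 9)*√(6 + (3 - 9)))) = 477*(488 + (1 - 6*√(6 - 6))) = 477*(488 + (1 - 6*√0)) = 477*(488 + (1 - 6*0)) = 477*(488 + (1 + 0)) = 477*(488 + 1) = 477*489 = 233253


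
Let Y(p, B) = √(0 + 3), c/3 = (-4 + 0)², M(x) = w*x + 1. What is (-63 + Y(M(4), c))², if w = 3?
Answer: (63 - √3)² ≈ 3753.8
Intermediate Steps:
M(x) = 1 + 3*x (M(x) = 3*x + 1 = 1 + 3*x)
c = 48 (c = 3*(-4 + 0)² = 3*(-4)² = 3*16 = 48)
Y(p, B) = √3
(-63 + Y(M(4), c))² = (-63 + √3)²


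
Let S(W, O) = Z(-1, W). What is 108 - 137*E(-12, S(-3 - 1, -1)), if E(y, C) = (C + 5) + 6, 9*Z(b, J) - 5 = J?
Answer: -12728/9 ≈ -1414.2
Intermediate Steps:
Z(b, J) = 5/9 + J/9
S(W, O) = 5/9 + W/9
E(y, C) = 11 + C (E(y, C) = (5 + C) + 6 = 11 + C)
108 - 137*E(-12, S(-3 - 1, -1)) = 108 - 137*(11 + (5/9 + (-3 - 1)/9)) = 108 - 137*(11 + (5/9 + (⅑)*(-4))) = 108 - 137*(11 + (5/9 - 4/9)) = 108 - 137*(11 + ⅑) = 108 - 137*100/9 = 108 - 13700/9 = -12728/9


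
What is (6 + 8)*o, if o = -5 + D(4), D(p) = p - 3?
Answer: -56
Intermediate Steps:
D(p) = -3 + p
o = -4 (o = -5 + (-3 + 4) = -5 + 1 = -4)
(6 + 8)*o = (6 + 8)*(-4) = 14*(-4) = -56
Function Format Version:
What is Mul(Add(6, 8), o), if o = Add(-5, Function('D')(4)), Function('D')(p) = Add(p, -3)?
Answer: -56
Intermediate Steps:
Function('D')(p) = Add(-3, p)
o = -4 (o = Add(-5, Add(-3, 4)) = Add(-5, 1) = -4)
Mul(Add(6, 8), o) = Mul(Add(6, 8), -4) = Mul(14, -4) = -56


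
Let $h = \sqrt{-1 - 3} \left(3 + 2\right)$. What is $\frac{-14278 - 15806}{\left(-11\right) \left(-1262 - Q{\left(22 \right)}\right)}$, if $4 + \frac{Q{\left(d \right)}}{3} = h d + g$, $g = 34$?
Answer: $- \frac{2542098}{1556159} + \frac{112815 i}{141469} \approx -1.6336 + 0.79745 i$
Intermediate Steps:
$h = 10 i$ ($h = \sqrt{-4} \cdot 5 = 2 i 5 = 10 i \approx 10.0 i$)
$Q{\left(d \right)} = 90 + 30 i d$ ($Q{\left(d \right)} = -12 + 3 \left(10 i d + 34\right) = -12 + 3 \left(34 + 10 i d\right) = -12 + \left(102 + 30 i d\right) = 90 + 30 i d$)
$\frac{-14278 - 15806}{\left(-11\right) \left(-1262 - Q{\left(22 \right)}\right)} = \frac{-14278 - 15806}{\left(-11\right) \left(-1262 - \left(90 + 30 i 22\right)\right)} = - \frac{30084}{\left(-11\right) \left(-1262 - \left(90 + 660 i\right)\right)} = - \frac{30084}{\left(-11\right) \left(-1352 - 660 i\right)} = - \frac{30084}{14872 + 7260 i} = - 30084 \frac{14872 - 7260 i}{273883984} = - \frac{7521 \left(14872 - 7260 i\right)}{68470996}$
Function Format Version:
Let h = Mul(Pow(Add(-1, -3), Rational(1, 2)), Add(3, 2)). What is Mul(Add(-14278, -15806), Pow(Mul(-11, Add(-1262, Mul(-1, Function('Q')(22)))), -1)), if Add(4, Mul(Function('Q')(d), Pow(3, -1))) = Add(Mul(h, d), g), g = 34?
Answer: Add(Rational(-2542098, 1556159), Mul(Rational(112815, 141469), I)) ≈ Add(-1.6336, Mul(0.79745, I))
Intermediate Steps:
h = Mul(10, I) (h = Mul(Pow(-4, Rational(1, 2)), 5) = Mul(Mul(2, I), 5) = Mul(10, I) ≈ Mul(10.000, I))
Function('Q')(d) = Add(90, Mul(30, I, d)) (Function('Q')(d) = Add(-12, Mul(3, Add(Mul(Mul(10, I), d), 34))) = Add(-12, Mul(3, Add(Mul(10, I, d), 34))) = Add(-12, Mul(3, Add(34, Mul(10, I, d)))) = Add(-12, Add(102, Mul(30, I, d))) = Add(90, Mul(30, I, d)))
Mul(Add(-14278, -15806), Pow(Mul(-11, Add(-1262, Mul(-1, Function('Q')(22)))), -1)) = Mul(Add(-14278, -15806), Pow(Mul(-11, Add(-1262, Mul(-1, Add(90, Mul(30, I, 22))))), -1)) = Mul(-30084, Pow(Mul(-11, Add(-1262, Mul(-1, Add(90, Mul(660, I))))), -1)) = Mul(-30084, Pow(Mul(-11, Add(-1262, Add(-90, Mul(-660, I)))), -1)) = Mul(-30084, Pow(Mul(-11, Add(-1352, Mul(-660, I))), -1)) = Mul(-30084, Pow(Add(14872, Mul(7260, I)), -1)) = Mul(-30084, Mul(Rational(1, 273883984), Add(14872, Mul(-7260, I)))) = Mul(Rational(-7521, 68470996), Add(14872, Mul(-7260, I)))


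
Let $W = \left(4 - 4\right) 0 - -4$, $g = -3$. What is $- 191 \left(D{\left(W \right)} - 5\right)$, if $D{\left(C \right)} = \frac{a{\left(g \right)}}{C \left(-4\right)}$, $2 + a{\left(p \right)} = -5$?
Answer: $\frac{13943}{16} \approx 871.44$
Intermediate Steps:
$a{\left(p \right)} = -7$ ($a{\left(p \right)} = -2 - 5 = -7$)
$W = 4$ ($W = 0 \cdot 0 + 4 = 0 + 4 = 4$)
$D{\left(C \right)} = \frac{7}{4 C}$ ($D{\left(C \right)} = - \frac{7}{C \left(-4\right)} = - \frac{7}{\left(-4\right) C} = - 7 \left(- \frac{1}{4 C}\right) = \frac{7}{4 C}$)
$- 191 \left(D{\left(W \right)} - 5\right) = - 191 \left(\frac{7}{4 \cdot 4} - 5\right) = - 191 \left(\frac{7}{4} \cdot \frac{1}{4} - 5\right) = - 191 \left(\frac{7}{16} - 5\right) = \left(-191\right) \left(- \frac{73}{16}\right) = \frac{13943}{16}$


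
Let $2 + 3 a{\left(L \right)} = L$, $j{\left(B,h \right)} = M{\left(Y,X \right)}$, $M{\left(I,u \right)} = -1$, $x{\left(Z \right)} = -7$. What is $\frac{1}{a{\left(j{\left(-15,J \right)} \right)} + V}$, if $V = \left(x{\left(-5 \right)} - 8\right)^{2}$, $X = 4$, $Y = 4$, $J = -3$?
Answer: $\frac{1}{224} \approx 0.0044643$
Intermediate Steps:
$j{\left(B,h \right)} = -1$
$a{\left(L \right)} = - \frac{2}{3} + \frac{L}{3}$
$V = 225$ ($V = \left(-7 - 8\right)^{2} = \left(-15\right)^{2} = 225$)
$\frac{1}{a{\left(j{\left(-15,J \right)} \right)} + V} = \frac{1}{\left(- \frac{2}{3} + \frac{1}{3} \left(-1\right)\right) + 225} = \frac{1}{\left(- \frac{2}{3} - \frac{1}{3}\right) + 225} = \frac{1}{-1 + 225} = \frac{1}{224}$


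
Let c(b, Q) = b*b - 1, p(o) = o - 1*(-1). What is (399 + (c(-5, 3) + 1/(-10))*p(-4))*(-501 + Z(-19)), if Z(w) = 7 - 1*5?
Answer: -1633227/10 ≈ -1.6332e+5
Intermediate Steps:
p(o) = 1 + o (p(o) = o + 1 = 1 + o)
Z(w) = 2 (Z(w) = 7 - 5 = 2)
c(b, Q) = -1 + b**2 (c(b, Q) = b**2 - 1 = -1 + b**2)
(399 + (c(-5, 3) + 1/(-10))*p(-4))*(-501 + Z(-19)) = (399 + ((-1 + (-5)**2) + 1/(-10))*(1 - 4))*(-501 + 2) = (399 + ((-1 + 25) - 1/10)*(-3))*(-499) = (399 + (24 - 1/10)*(-3))*(-499) = (399 + (239/10)*(-3))*(-499) = (399 - 717/10)*(-499) = (3273/10)*(-499) = -1633227/10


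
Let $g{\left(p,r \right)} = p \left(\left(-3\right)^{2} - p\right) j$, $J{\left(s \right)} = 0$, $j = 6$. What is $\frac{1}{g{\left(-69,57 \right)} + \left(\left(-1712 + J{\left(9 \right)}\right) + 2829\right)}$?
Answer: $- \frac{1}{31175} \approx -3.2077 \cdot 10^{-5}$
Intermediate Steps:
$g{\left(p,r \right)} = 6 p \left(9 - p\right)$ ($g{\left(p,r \right)} = p \left(\left(-3\right)^{2} - p\right) 6 = p \left(9 - p\right) 6 = 6 p \left(9 - p\right)$)
$\frac{1}{g{\left(-69,57 \right)} + \left(\left(-1712 + J{\left(9 \right)}\right) + 2829\right)} = \frac{1}{6 \left(-69\right) \left(9 - -69\right) + \left(\left(-1712 + 0\right) + 2829\right)} = \frac{1}{6 \left(-69\right) \left(9 + 69\right) + \left(-1712 + 2829\right)} = \frac{1}{6 \left(-69\right) 78 + 1117} = \frac{1}{-32292 + 1117} = \frac{1}{-31175} = - \frac{1}{31175}$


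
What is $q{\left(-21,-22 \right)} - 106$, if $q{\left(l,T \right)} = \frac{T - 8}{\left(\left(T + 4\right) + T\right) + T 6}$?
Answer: $- \frac{9101}{86} \approx -105.83$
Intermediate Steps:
$q{\left(l,T \right)} = \frac{-8 + T}{4 + 8 T}$ ($q{\left(l,T \right)} = \frac{-8 + T}{\left(\left(4 + T\right) + T\right) + 6 T} = \frac{-8 + T}{\left(4 + 2 T\right) + 6 T} = \frac{-8 + T}{4 + 8 T}$)
$q{\left(-21,-22 \right)} - 106 = \frac{-8 - 22}{4 \left(1 + 2 \left(-22\right)\right)} - 106 = \frac{1}{4} \frac{1}{1 - 44} \left(-30\right) - 106 = \frac{1}{4} \frac{1}{-43} \left(-30\right) - 106 = \frac{1}{4} \left(- \frac{1}{43}\right) \left(-30\right) - 106 = \frac{15}{86} - 106 = - \frac{9101}{86}$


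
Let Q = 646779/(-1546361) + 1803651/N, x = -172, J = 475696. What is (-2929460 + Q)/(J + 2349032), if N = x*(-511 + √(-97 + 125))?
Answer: -3229078519483479921/3113656137561917536 + 601217*√7/21142145620848 ≈ -1.0371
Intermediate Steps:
N = 87892 - 344*√7 (N = -172*(-511 + √(-97 + 125)) = -172*(-511 + √28) = -172*(-511 + 2*√7) = 87892 - 344*√7 ≈ 86982.)
Q = -646779/1546361 + 1803651/(87892 - 344*√7) (Q = 646779/(-1546361) + 1803651/(87892 - 344*√7) = 646779*(-1/1546361) + 1803651/(87892 - 344*√7) = -646779/1546361 + 1803651/(87892 - 344*√7) ≈ 20.318)
(-2929460 + Q)/(J + 2349032) = (-2929460 + (66484870688797/3306855885836 + 601217*√7/7484666))/(475696 + 2349032) = (-9687235558450439763/3306855885836 + 601217*√7/7484666)/2824728 = (-9687235558450439763/3306855885836 + 601217*√7/7484666)*(1/2824728) = -3229078519483479921/3113656137561917536 + 601217*√7/21142145620848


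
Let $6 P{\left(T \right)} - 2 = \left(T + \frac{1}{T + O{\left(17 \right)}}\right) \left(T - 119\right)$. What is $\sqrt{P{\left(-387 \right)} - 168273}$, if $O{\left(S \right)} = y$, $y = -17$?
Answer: $\frac{15 i \sqrt{24597641}}{202} \approx 368.29 i$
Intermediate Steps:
$O{\left(S \right)} = -17$
$P{\left(T \right)} = \frac{1}{3} + \frac{\left(-119 + T\right) \left(T + \frac{1}{-17 + T}\right)}{6}$ ($P{\left(T \right)} = \frac{1}{3} + \frac{\left(T + \frac{1}{T - 17}\right) \left(T - 119\right)}{6} = \frac{1}{3} + \frac{\left(T + \frac{1}{-17 + T}\right) \left(-119 + T\right)}{6} = \frac{1}{3} + \frac{\left(-119 + T\right) \left(T + \frac{1}{-17 + T}\right)}{6}$)
$\sqrt{P{\left(-387 \right)} - 168273} = \sqrt{\frac{-153 + \left(-387\right)^{3} - 136 \left(-387\right)^{2} + 2026 \left(-387\right)}{6 \left(-17 - 387\right)} - 168273} = \sqrt{\frac{-153 - 57960603 - 20368584 - 784062}{6 \left(-404\right)} - 168273} = \sqrt{\frac{1}{6} \left(- \frac{1}{404}\right) \left(-153 - 57960603 - 20368584 - 784062\right) - 168273} = \sqrt{\frac{1}{6} \left(- \frac{1}{404}\right) \left(-79113402\right) - 168273} = \sqrt{\frac{13185567}{404} - 168273} = \sqrt{- \frac{54796725}{404}} = \frac{15 i \sqrt{24597641}}{202}$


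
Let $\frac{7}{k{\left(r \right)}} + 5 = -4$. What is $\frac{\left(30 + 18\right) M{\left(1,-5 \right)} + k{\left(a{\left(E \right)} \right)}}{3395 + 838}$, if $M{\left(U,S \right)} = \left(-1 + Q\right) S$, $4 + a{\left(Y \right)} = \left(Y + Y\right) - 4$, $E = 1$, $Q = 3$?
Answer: $- \frac{4327}{38097} \approx -0.11358$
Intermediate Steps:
$a{\left(Y \right)} = -8 + 2 Y$ ($a{\left(Y \right)} = -4 + \left(\left(Y + Y\right) - 4\right) = -4 + \left(2 Y - 4\right) = -4 + \left(-4 + 2 Y\right) = -8 + 2 Y$)
$k{\left(r \right)} = - \frac{7}{9}$ ($k{\left(r \right)} = \frac{7}{-5 - 4} = \frac{7}{-9} = 7 \left(- \frac{1}{9}\right) = - \frac{7}{9}$)
$M{\left(U,S \right)} = 2 S$ ($M{\left(U,S \right)} = \left(-1 + 3\right) S = 2 S$)
$\frac{\left(30 + 18\right) M{\left(1,-5 \right)} + k{\left(a{\left(E \right)} \right)}}{3395 + 838} = \frac{\left(30 + 18\right) 2 \left(-5\right) - \frac{7}{9}}{3395 + 838} = \frac{48 \left(-10\right) - \frac{7}{9}}{4233} = \left(-480 - \frac{7}{9}\right) \frac{1}{4233} = \left(- \frac{4327}{9}\right) \frac{1}{4233} = - \frac{4327}{38097}$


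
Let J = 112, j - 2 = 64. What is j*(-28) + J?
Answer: -1736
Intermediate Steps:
j = 66 (j = 2 + 64 = 66)
j*(-28) + J = 66*(-28) + 112 = -1848 + 112 = -1736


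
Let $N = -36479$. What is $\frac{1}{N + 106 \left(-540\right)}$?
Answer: $- \frac{1}{93719} \approx -1.067 \cdot 10^{-5}$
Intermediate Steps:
$\frac{1}{N + 106 \left(-540\right)} = \frac{1}{-36479 + 106 \left(-540\right)} = \frac{1}{-36479 - 57240} = \frac{1}{-93719} = - \frac{1}{93719}$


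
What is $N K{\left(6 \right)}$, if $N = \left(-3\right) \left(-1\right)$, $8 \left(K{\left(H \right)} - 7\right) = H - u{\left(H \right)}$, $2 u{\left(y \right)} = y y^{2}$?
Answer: $- \frac{69}{4} \approx -17.25$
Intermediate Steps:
$u{\left(y \right)} = \frac{y^{3}}{2}$ ($u{\left(y \right)} = \frac{y y^{2}}{2} = \frac{y^{3}}{2}$)
$K{\left(H \right)} = 7 - \frac{H^{3}}{16} + \frac{H}{8}$ ($K{\left(H \right)} = 7 + \frac{H - \frac{H^{3}}{2}}{8} = 7 - \left(- \frac{H}{8} + \frac{H^{3}}{16}\right) = 7 - \frac{H^{3}}{16} + \frac{H}{8}$)
$N = 3$
$N K{\left(6 \right)} = 3 \left(7 - \frac{6^{3}}{16} + \frac{1}{8} \cdot 6\right) = 3 \left(7 - \frac{27}{2} + \frac{3}{4}\right) = 3 \left(- \frac{23}{4}\right) = - \frac{69}{4}$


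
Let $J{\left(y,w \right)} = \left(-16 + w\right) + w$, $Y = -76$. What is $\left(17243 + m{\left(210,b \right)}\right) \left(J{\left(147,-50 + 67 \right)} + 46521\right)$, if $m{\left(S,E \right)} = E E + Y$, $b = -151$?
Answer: $1860070752$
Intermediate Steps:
$J{\left(y,w \right)} = -16 + 2 w$
$m{\left(S,E \right)} = -76 + E^{2}$ ($m{\left(S,E \right)} = E E - 76 = E^{2} - 76 = -76 + E^{2}$)
$\left(17243 + m{\left(210,b \right)}\right) \left(J{\left(147,-50 + 67 \right)} + 46521\right) = \left(17243 - \left(76 - \left(-151\right)^{2}\right)\right) \left(\left(-16 + 2 \left(-50 + 67\right)\right) + 46521\right) = \left(17243 + \left(-76 + 22801\right)\right) \left(\left(-16 + 2 \cdot 17\right) + 46521\right) = \left(17243 + 22725\right) \left(\left(-16 + 34\right) + 46521\right) = 39968 \left(18 + 46521\right) = 39968 \cdot 46539 = 1860070752$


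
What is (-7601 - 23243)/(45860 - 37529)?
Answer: -30844/8331 ≈ -3.7023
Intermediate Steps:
(-7601 - 23243)/(45860 - 37529) = -30844/8331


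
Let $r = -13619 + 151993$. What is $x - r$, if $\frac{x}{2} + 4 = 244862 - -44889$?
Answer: $441120$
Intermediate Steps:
$x = 579494$ ($x = -8 + 2 \left(244862 - -44889\right) = -8 + 2 \left(244862 + 44889\right) = -8 + 2 \cdot 289751 = -8 + 579502 = 579494$)
$r = 138374$
$x - r = 579494 - 138374 = 441120$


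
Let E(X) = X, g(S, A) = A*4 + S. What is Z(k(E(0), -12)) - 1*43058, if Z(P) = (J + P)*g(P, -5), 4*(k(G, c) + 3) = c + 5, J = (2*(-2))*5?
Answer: -679127/16 ≈ -42445.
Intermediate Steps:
J = -20 (J = -4*5 = -20)
g(S, A) = S + 4*A (g(S, A) = 4*A + S = S + 4*A)
k(G, c) = -7/4 + c/4 (k(G, c) = -3 + (c + 5)/4 = -3 + (5 + c)/4 = -3 + (5/4 + c/4) = -7/4 + c/4)
Z(P) = (-20 + P)² (Z(P) = (-20 + P)*(P + 4*(-5)) = (-20 + P)*(P - 20) = (-20 + P)*(-20 + P) = (-20 + P)²)
Z(k(E(0), -12)) - 1*43058 = (-20 + (-7/4 + (¼)*(-12)))² - 1*43058 = (-20 + (-7/4 - 3))² - 43058 = (-20 - 19/4)² - 43058 = (-99/4)² - 43058 = 9801/16 - 43058 = -679127/16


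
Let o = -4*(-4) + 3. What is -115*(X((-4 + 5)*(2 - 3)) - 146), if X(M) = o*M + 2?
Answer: 18745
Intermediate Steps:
o = 19 (o = 16 + 3 = 19)
X(M) = 2 + 19*M (X(M) = 19*M + 2 = 2 + 19*M)
-115*(X((-4 + 5)*(2 - 3)) - 146) = -115*((2 + 19*((-4 + 5)*(2 - 3))) - 146) = -115*((2 + 19*(1*(-1))) - 146) = -115*((2 + 19*(-1)) - 146) = -115*((2 - 19) - 146) = -115*(-17 - 146) = -115*(-163) = 18745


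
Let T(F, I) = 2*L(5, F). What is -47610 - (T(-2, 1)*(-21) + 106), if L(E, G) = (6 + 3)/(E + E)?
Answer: -238391/5 ≈ -47678.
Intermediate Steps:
L(E, G) = 9/(2*E) (L(E, G) = 9/((2*E)) = 9*(1/(2*E)) = 9/(2*E))
T(F, I) = 9/5 (T(F, I) = 2*((9/2)/5) = 2*((9/2)*(⅕)) = 2*(9/10) = 9/5)
-47610 - (T(-2, 1)*(-21) + 106) = -47610 - ((9/5)*(-21) + 106) = -47610 - (-189/5 + 106) = -47610 - 1*341/5 = -47610 - 341/5 = -238391/5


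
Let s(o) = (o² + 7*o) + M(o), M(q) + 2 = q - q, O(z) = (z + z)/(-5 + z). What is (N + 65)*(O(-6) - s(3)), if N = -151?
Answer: 25456/11 ≈ 2314.2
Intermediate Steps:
O(z) = 2*z/(-5 + z) (O(z) = (2*z)/(-5 + z) = 2*z/(-5 + z))
M(q) = -2 (M(q) = -2 + (q - q) = -2 + 0 = -2)
s(o) = -2 + o² + 7*o (s(o) = (o² + 7*o) - 2 = -2 + o² + 7*o)
(N + 65)*(O(-6) - s(3)) = (-151 + 65)*(2*(-6)/(-5 - 6) - (-2 + 3² + 7*3)) = -86*(2*(-6)/(-11) - (-2 + 9 + 21)) = -86*(2*(-6)*(-1/11) - 1*28) = -86*(12/11 - 28) = -86*(-296/11) = 25456/11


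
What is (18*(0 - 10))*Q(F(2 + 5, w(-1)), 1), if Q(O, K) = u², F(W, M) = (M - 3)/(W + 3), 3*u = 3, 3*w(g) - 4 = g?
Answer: -180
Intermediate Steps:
w(g) = 4/3 + g/3
u = 1 (u = (⅓)*3 = 1)
F(W, M) = (-3 + M)/(3 + W)
Q(O, K) = 1 (Q(O, K) = 1² = 1)
(18*(0 - 10))*Q(F(2 + 5, w(-1)), 1) = (18*(0 - 10))*1 = (18*(-10))*1 = -180*1 = -180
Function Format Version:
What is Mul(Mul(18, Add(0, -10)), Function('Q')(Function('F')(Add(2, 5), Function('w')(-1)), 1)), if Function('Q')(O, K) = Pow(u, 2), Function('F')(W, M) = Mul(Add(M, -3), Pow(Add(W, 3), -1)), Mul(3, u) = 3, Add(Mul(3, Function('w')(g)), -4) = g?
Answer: -180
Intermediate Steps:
Function('w')(g) = Add(Rational(4, 3), Mul(Rational(1, 3), g))
u = 1 (u = Mul(Rational(1, 3), 3) = 1)
Function('F')(W, M) = Mul(Pow(Add(3, W), -1), Add(-3, M)) (Function('F')(W, M) = Mul(Add(-3, M), Pow(Add(3, W), -1)) = Mul(Pow(Add(3, W), -1), Add(-3, M)))
Function('Q')(O, K) = 1 (Function('Q')(O, K) = Pow(1, 2) = 1)
Mul(Mul(18, Add(0, -10)), Function('Q')(Function('F')(Add(2, 5), Function('w')(-1)), 1)) = Mul(Mul(18, Add(0, -10)), 1) = Mul(Mul(18, -10), 1) = Mul(-180, 1) = -180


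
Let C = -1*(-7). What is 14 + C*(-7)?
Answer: -35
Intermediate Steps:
C = 7
14 + C*(-7) = 14 + 7*(-7) = 14 - 49 = -35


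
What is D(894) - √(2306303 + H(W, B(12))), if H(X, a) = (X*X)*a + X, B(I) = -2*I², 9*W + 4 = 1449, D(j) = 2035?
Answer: 2035 - 14*I*√234993/3 ≈ 2035.0 - 2262.2*I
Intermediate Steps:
W = 1445/9 (W = -4/9 + (⅑)*1449 = -4/9 + 161 = 1445/9 ≈ 160.56)
H(X, a) = X + a*X² (H(X, a) = X²*a + X = a*X² + X = X + a*X²)
D(894) - √(2306303 + H(W, B(12))) = 2035 - √(2306303 + 1445*(1 + 1445*(-2*12²)/9)/9) = 2035 - √(2306303 + 1445*(1 + 1445*(-2*144)/9)/9) = 2035 - √(2306303 + 1445*(1 + (1445/9)*(-288))/9) = 2035 - √(2306303 + 1445*(1 - 46240)/9) = 2035 - √(2306303 + (1445/9)*(-46239)) = 2035 - √(2306303 - 22271785/3) = 2035 - √(-15352876/3) = 2035 - 14*I*√234993/3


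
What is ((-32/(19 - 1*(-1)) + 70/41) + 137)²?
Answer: 790003449/42025 ≈ 18798.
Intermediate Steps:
((-32/(19 - 1*(-1)) + 70/41) + 137)² = ((-32/(19 + 1) + 70*(1/41)) + 137)² = ((-32/20 + 70/41) + 137)² = ((-32*1/20 + 70/41) + 137)² = ((-8/5 + 70/41) + 137)² = (22/205 + 137)² = (28107/205)² = 790003449/42025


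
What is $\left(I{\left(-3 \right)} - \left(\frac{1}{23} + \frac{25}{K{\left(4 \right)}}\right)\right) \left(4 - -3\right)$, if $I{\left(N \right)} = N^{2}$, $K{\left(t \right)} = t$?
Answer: $\frac{1743}{92} \approx 18.946$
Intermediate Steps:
$\left(I{\left(-3 \right)} - \left(\frac{1}{23} + \frac{25}{K{\left(4 \right)}}\right)\right) \left(4 - -3\right) = \left(\left(-3\right)^{2} - \left(\frac{1}{23} + \frac{25}{4}\right)\right) \left(4 - -3\right) = \left(9 - \frac{579}{92}\right) \left(4 + 3\right) = \left(9 - \frac{579}{92}\right) 7 = \frac{249}{92} \cdot 7 = \frac{1743}{92}$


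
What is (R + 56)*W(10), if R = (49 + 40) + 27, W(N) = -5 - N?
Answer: -2580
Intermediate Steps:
R = 116 (R = 89 + 27 = 116)
(R + 56)*W(10) = (116 + 56)*(-5 - 1*10) = 172*(-5 - 10) = 172*(-15) = -2580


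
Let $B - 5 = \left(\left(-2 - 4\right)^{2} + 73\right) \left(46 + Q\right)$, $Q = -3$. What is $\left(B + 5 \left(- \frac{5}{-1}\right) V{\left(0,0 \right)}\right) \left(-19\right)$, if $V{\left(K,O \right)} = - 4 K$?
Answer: $-89148$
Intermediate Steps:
$B = 4692$ ($B = 5 + \left(\left(-2 - 4\right)^{2} + 73\right) \left(46 - 3\right) = 5 + \left(\left(-6\right)^{2} + 73\right) 43 = 5 + \left(36 + 73\right) 43 = 5 + 109 \cdot 43 = 5 + 4687 = 4692$)
$\left(B + 5 \left(- \frac{5}{-1}\right) V{\left(0,0 \right)}\right) \left(-19\right) = \left(4692 + 5 \left(- \frac{5}{-1}\right) \left(\left(-4\right) 0\right)\right) \left(-19\right) = \left(4692 + 5 \left(\left(-5\right) \left(-1\right)\right) 0\right) \left(-19\right) = \left(4692 + 5 \cdot 5 \cdot 0\right) \left(-19\right) = \left(4692 + 25 \cdot 0\right) \left(-19\right) = \left(4692 + 0\right) \left(-19\right) = 4692 \left(-19\right) = -89148$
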